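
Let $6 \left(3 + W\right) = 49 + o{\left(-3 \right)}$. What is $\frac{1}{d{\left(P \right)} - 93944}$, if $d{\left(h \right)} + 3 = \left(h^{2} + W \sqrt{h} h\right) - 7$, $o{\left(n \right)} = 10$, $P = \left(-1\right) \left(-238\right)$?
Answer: $- \frac{585}{11956133} - \frac{51 \sqrt{238}}{23912266} \approx -8.1832 \cdot 10^{-5}$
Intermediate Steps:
$P = 238$
$W = \frac{41}{6}$ ($W = -3 + \frac{49 + 10}{6} = -3 + \frac{1}{6} \cdot 59 = -3 + \frac{59}{6} = \frac{41}{6} \approx 6.8333$)
$d{\left(h \right)} = -10 + h^{2} + \frac{41 h^{\frac{3}{2}}}{6}$ ($d{\left(h \right)} = -3 - \left(7 - h^{2} - \frac{41 \sqrt{h}}{6} h\right) = -3 - \left(7 - h^{2} - \frac{41 h^{\frac{3}{2}}}{6}\right) = -3 + \left(-7 + h^{2} + \frac{41 h^{\frac{3}{2}}}{6}\right) = -10 + h^{2} + \frac{41 h^{\frac{3}{2}}}{6}$)
$\frac{1}{d{\left(P \right)} - 93944} = \frac{1}{\left(-10 + 238^{2} + \frac{41 \cdot 238^{\frac{3}{2}}}{6}\right) - 93944} = \frac{1}{\left(-10 + 56644 + \frac{41 \cdot 238 \sqrt{238}}{6}\right) - 93944} = \frac{1}{\left(-10 + 56644 + \frac{4879 \sqrt{238}}{3}\right) - 93944} = \frac{1}{\left(56634 + \frac{4879 \sqrt{238}}{3}\right) - 93944} = \frac{1}{-37310 + \frac{4879 \sqrt{238}}{3}}$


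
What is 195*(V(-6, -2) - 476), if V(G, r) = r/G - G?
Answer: -91585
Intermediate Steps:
V(G, r) = -G + r/G
195*(V(-6, -2) - 476) = 195*((-1*(-6) - 2/(-6)) - 476) = 195*((6 - 2*(-⅙)) - 476) = 195*((6 + ⅓) - 476) = 195*(19/3 - 476) = 195*(-1409/3) = -91585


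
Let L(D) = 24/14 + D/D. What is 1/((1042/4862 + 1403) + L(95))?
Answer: 17017/23924687 ≈ 0.00071127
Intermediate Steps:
L(D) = 19/7 (L(D) = 24*(1/14) + 1 = 12/7 + 1 = 19/7)
1/((1042/4862 + 1403) + L(95)) = 1/((1042/4862 + 1403) + 19/7) = 1/((1042*(1/4862) + 1403) + 19/7) = 1/((521/2431 + 1403) + 19/7) = 1/(3411214/2431 + 19/7) = 1/(23924687/17017) = 17017/23924687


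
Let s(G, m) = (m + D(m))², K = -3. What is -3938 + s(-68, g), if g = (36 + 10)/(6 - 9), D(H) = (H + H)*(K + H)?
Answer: 23907106/81 ≈ 2.9515e+5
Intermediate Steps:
D(H) = 2*H*(-3 + H) (D(H) = (H + H)*(-3 + H) = (2*H)*(-3 + H) = 2*H*(-3 + H))
g = -46/3 (g = 46/(-3) = 46*(-⅓) = -46/3 ≈ -15.333)
s(G, m) = (m + 2*m*(-3 + m))²
-3938 + s(-68, g) = -3938 + (-46/3)²*(-5 + 2*(-46/3))² = -3938 + 2116*(-5 - 92/3)²/9 = -3938 + 2116*(-107/3)²/9 = -3938 + (2116/9)*(11449/9) = -3938 + 24226084/81 = 23907106/81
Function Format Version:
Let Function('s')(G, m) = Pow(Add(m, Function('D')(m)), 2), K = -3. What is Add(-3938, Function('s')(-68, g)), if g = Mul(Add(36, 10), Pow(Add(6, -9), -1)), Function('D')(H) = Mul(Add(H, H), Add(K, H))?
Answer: Rational(23907106, 81) ≈ 2.9515e+5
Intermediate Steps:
Function('D')(H) = Mul(2, H, Add(-3, H)) (Function('D')(H) = Mul(Add(H, H), Add(-3, H)) = Mul(Mul(2, H), Add(-3, H)) = Mul(2, H, Add(-3, H)))
g = Rational(-46, 3) (g = Mul(46, Pow(-3, -1)) = Mul(46, Rational(-1, 3)) = Rational(-46, 3) ≈ -15.333)
Function('s')(G, m) = Pow(Add(m, Mul(2, m, Add(-3, m))), 2)
Add(-3938, Function('s')(-68, g)) = Add(-3938, Mul(Pow(Rational(-46, 3), 2), Pow(Add(-5, Mul(2, Rational(-46, 3))), 2))) = Add(-3938, Mul(Rational(2116, 9), Pow(Add(-5, Rational(-92, 3)), 2))) = Add(-3938, Mul(Rational(2116, 9), Pow(Rational(-107, 3), 2))) = Add(-3938, Mul(Rational(2116, 9), Rational(11449, 9))) = Add(-3938, Rational(24226084, 81)) = Rational(23907106, 81)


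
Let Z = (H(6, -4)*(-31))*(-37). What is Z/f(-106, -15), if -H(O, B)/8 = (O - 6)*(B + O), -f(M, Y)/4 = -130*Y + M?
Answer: 0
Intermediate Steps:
f(M, Y) = -4*M + 520*Y (f(M, Y) = -4*(-130*Y + M) = -4*(M - 130*Y) = -4*M + 520*Y)
H(O, B) = -8*(-6 + O)*(B + O) (H(O, B) = -8*(O - 6)*(B + O) = -8*(-6 + O)*(B + O))
Z = 0 (Z = ((-8*6² + 48*(-4) + 48*6 - 8*(-4)*6)*(-31))*(-37) = ((-8*36 - 192 + 288 + 192)*(-31))*(-37) = ((-288 - 192 + 288 + 192)*(-31))*(-37) = (0*(-31))*(-37) = 0*(-37) = 0)
Z/f(-106, -15) = 0/(-4*(-106) + 520*(-15)) = 0/(424 - 7800) = 0/(-7376) = 0*(-1/7376) = 0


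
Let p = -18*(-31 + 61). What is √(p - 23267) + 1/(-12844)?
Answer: -1/12844 + I*√23807 ≈ -7.7857e-5 + 154.3*I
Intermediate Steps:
p = -540 (p = -18*30 = -540)
√(p - 23267) + 1/(-12844) = √(-540 - 23267) + 1/(-12844) = √(-23807) - 1/12844 = I*√23807 - 1/12844 = -1/12844 + I*√23807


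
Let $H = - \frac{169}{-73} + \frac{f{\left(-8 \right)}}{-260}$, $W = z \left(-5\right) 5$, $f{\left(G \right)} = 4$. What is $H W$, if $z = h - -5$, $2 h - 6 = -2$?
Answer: $- \frac{381920}{949} \approx -402.44$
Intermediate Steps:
$h = 2$ ($h = 3 + \frac{1}{2} \left(-2\right) = 3 - 1 = 2$)
$z = 7$ ($z = 2 - -5 = 2 + 5 = 7$)
$W = -175$ ($W = 7 \left(-5\right) 5 = \left(-35\right) 5 = -175$)
$H = \frac{10912}{4745}$ ($H = - \frac{169}{-73} + \frac{4}{-260} = \left(-169\right) \left(- \frac{1}{73}\right) + 4 \left(- \frac{1}{260}\right) = \frac{169}{73} - \frac{1}{65} = \frac{10912}{4745} \approx 2.2997$)
$H W = \frac{10912}{4745} \left(-175\right) = - \frac{381920}{949}$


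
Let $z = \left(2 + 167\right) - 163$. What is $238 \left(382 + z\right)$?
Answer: $92344$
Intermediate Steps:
$z = 6$ ($z = 169 - 163 = 6$)
$238 \left(382 + z\right) = 238 \left(382 + 6\right) = 238 \cdot 388 = 92344$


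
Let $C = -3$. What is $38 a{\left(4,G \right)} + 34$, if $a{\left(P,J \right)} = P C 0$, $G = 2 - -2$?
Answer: $34$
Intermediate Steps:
$G = 4$ ($G = 2 + 2 = 4$)
$a{\left(P,J \right)} = 0$ ($a{\left(P,J \right)} = P \left(-3\right) 0 = - 3 P 0 = 0$)
$38 a{\left(4,G \right)} + 34 = 38 \cdot 0 + 34 = 0 + 34 = 34$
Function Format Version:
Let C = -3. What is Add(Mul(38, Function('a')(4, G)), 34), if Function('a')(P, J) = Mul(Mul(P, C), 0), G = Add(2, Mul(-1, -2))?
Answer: 34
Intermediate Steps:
G = 4 (G = Add(2, 2) = 4)
Function('a')(P, J) = 0 (Function('a')(P, J) = Mul(Mul(P, -3), 0) = Mul(Mul(-3, P), 0) = 0)
Add(Mul(38, Function('a')(4, G)), 34) = Add(Mul(38, 0), 34) = Add(0, 34) = 34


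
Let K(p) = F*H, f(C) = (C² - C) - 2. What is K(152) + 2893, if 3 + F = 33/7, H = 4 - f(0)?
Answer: 20323/7 ≈ 2903.3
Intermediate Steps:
f(C) = -2 + C² - C
H = 6 (H = 4 - (-2 + 0² - 1*0) = 4 - (-2 + 0 + 0) = 4 - 1*(-2) = 4 + 2 = 6)
F = 12/7 (F = -3 + 33/7 = 12/7 ≈ 1.7143)
K(p) = 72/7 (K(p) = (12/7)*6 = 72/7)
K(152) + 2893 = 72/7 + 2893 = 20323/7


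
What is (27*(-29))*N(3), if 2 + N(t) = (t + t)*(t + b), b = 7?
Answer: -45414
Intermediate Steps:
N(t) = -2 + 2*t*(7 + t) (N(t) = -2 + (t + t)*(t + 7) = -2 + (2*t)*(7 + t) = -2 + 2*t*(7 + t))
(27*(-29))*N(3) = (27*(-29))*(-2 + 2*3² + 14*3) = -783*(-2 + 2*9 + 42) = -783*(-2 + 18 + 42) = -783*58 = -45414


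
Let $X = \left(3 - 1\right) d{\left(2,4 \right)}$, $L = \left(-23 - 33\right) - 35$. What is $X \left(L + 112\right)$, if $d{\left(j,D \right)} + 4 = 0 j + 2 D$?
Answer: $168$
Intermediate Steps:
$d{\left(j,D \right)} = -4 + 2 D$ ($d{\left(j,D \right)} = -4 + \left(0 j + 2 D\right) = -4 + \left(0 + 2 D\right) = -4 + 2 D$)
$L = -91$ ($L = -56 - 35 = -91$)
$X = 8$ ($X = \left(3 - 1\right) \left(-4 + 2 \cdot 4\right) = 2 \left(-4 + 8\right) = 2 \cdot 4 = 8$)
$X \left(L + 112\right) = 8 \left(-91 + 112\right) = 8 \cdot 21 = 168$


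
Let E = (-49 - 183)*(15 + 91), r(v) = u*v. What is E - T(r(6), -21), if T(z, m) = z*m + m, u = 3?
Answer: -24193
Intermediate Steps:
r(v) = 3*v
T(z, m) = m + m*z (T(z, m) = m*z + m = m + m*z)
E = -24592 (E = -232*106 = -24592)
E - T(r(6), -21) = -24592 - (-21)*(1 + 3*6) = -24592 - (-21)*(1 + 18) = -24592 - (-21)*19 = -24592 - 1*(-399) = -24592 + 399 = -24193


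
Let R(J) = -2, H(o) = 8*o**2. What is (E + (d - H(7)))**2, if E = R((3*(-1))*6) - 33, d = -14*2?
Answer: 207025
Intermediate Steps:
d = -28
E = -35 (E = -2 - 33 = -35)
(E + (d - H(7)))**2 = (-35 + (-28 - 8*7**2))**2 = (-35 + (-28 - 8*49))**2 = (-35 + (-28 - 1*392))**2 = (-35 + (-28 - 392))**2 = (-35 - 420)**2 = (-455)**2 = 207025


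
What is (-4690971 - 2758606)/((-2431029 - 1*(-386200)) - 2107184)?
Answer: 392083/218527 ≈ 1.7942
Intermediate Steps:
(-4690971 - 2758606)/((-2431029 - 1*(-386200)) - 2107184) = -7449577/((-2431029 + 386200) - 2107184) = -7449577/(-2044829 - 2107184) = -7449577/(-4152013) = -7449577*(-1/4152013) = 392083/218527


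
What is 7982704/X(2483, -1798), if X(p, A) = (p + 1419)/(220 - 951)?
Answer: -2917678312/1951 ≈ -1.4955e+6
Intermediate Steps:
X(p, A) = -33/17 - p/731 (X(p, A) = (1419 + p)/(-731) = (1419 + p)*(-1/731) = -33/17 - p/731)
7982704/X(2483, -1798) = 7982704/(-33/17 - 1/731*2483) = 7982704/(-33/17 - 2483/731) = 7982704/(-3902/731) = 7982704*(-731/3902) = -2917678312/1951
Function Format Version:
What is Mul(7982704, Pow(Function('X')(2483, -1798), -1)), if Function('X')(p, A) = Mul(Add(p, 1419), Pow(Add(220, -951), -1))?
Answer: Rational(-2917678312, 1951) ≈ -1.4955e+6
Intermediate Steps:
Function('X')(p, A) = Add(Rational(-33, 17), Mul(Rational(-1, 731), p)) (Function('X')(p, A) = Mul(Add(1419, p), Pow(-731, -1)) = Mul(Add(1419, p), Rational(-1, 731)) = Add(Rational(-33, 17), Mul(Rational(-1, 731), p)))
Mul(7982704, Pow(Function('X')(2483, -1798), -1)) = Mul(7982704, Pow(Add(Rational(-33, 17), Mul(Rational(-1, 731), 2483)), -1)) = Mul(7982704, Pow(Add(Rational(-33, 17), Rational(-2483, 731)), -1)) = Mul(7982704, Pow(Rational(-3902, 731), -1)) = Mul(7982704, Rational(-731, 3902)) = Rational(-2917678312, 1951)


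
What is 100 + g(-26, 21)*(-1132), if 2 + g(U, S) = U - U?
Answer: 2364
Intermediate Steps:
g(U, S) = -2 (g(U, S) = -2 + (U - U) = -2 + 0 = -2)
100 + g(-26, 21)*(-1132) = 100 - 2*(-1132) = 100 + 2264 = 2364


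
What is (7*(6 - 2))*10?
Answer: 280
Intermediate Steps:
(7*(6 - 2))*10 = (7*4)*10 = 28*10 = 280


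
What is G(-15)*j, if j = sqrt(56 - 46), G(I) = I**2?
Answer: 225*sqrt(10) ≈ 711.51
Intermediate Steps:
j = sqrt(10) ≈ 3.1623
G(-15)*j = (-15)**2*sqrt(10) = 225*sqrt(10)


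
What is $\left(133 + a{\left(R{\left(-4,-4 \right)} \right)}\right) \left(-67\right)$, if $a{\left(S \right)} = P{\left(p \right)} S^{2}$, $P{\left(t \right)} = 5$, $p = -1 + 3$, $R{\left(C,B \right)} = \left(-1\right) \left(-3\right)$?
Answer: $-11926$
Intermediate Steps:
$R{\left(C,B \right)} = 3$
$p = 2$
$a{\left(S \right)} = 5 S^{2}$
$\left(133 + a{\left(R{\left(-4,-4 \right)} \right)}\right) \left(-67\right) = \left(133 + 5 \cdot 3^{2}\right) \left(-67\right) = \left(133 + 5 \cdot 9\right) \left(-67\right) = \left(133 + 45\right) \left(-67\right) = 178 \left(-67\right) = -11926$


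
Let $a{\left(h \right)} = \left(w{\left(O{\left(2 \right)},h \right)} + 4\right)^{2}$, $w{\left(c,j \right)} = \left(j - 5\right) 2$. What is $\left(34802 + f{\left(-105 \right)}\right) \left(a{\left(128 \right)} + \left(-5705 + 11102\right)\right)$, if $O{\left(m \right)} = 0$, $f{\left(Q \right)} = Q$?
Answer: $2355822209$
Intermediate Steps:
$w{\left(c,j \right)} = -10 + 2 j$ ($w{\left(c,j \right)} = \left(-5 + j\right) 2 = -10 + 2 j$)
$a{\left(h \right)} = \left(-6 + 2 h\right)^{2}$ ($a{\left(h \right)} = \left(\left(-10 + 2 h\right) + 4\right)^{2} = \left(-6 + 2 h\right)^{2}$)
$\left(34802 + f{\left(-105 \right)}\right) \left(a{\left(128 \right)} + \left(-5705 + 11102\right)\right) = \left(34802 - 105\right) \left(4 \left(-3 + 128\right)^{2} + \left(-5705 + 11102\right)\right) = 34697 \left(4 \cdot 125^{2} + 5397\right) = 34697 \left(4 \cdot 15625 + 5397\right) = 34697 \left(62500 + 5397\right) = 34697 \cdot 67897 = 2355822209$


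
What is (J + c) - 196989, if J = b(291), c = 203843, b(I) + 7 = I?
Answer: 7138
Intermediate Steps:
b(I) = -7 + I
J = 284 (J = -7 + 291 = 284)
(J + c) - 196989 = (284 + 203843) - 196989 = 204127 - 196989 = 7138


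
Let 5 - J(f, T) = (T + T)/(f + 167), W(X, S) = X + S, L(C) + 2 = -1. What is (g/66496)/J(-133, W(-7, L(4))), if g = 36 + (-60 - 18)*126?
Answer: -2601/98705 ≈ -0.026351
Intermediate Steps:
L(C) = -3 (L(C) = -2 - 1 = -3)
W(X, S) = S + X
J(f, T) = 5 - 2*T/(167 + f) (J(f, T) = 5 - (T + T)/(f + 167) = 5 - 2*T/(167 + f))
g = -9792 (g = 36 - 78*126 = 36 - 9828 = -9792)
(g/66496)/J(-133, W(-7, L(4))) = (-9792/66496)/(((835 - 2*(-3 - 7) + 5*(-133))/(167 - 133))) = (-9792*1/66496)/(((835 - 2*(-10) - 665)/34)) = -153*34/(835 + 20 - 665)/1039 = -153/(1039*((1/34)*190)) = -153/(1039*95/17) = -153/1039*17/95 = -2601/98705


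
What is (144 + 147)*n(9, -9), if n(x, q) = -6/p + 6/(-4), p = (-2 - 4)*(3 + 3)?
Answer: -388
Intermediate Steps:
p = -36 (p = -6*6 = -36)
n(x, q) = -4/3 (n(x, q) = -6/(-36) + 6/(-4) = -6*(-1/36) + 6*(-¼) = ⅙ - 3/2 = -4/3)
(144 + 147)*n(9, -9) = (144 + 147)*(-4/3) = 291*(-4/3) = -388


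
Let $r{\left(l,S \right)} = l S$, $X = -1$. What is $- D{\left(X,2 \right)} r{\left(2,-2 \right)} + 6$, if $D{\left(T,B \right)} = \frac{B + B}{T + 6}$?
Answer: $\frac{46}{5} \approx 9.2$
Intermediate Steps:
$D{\left(T,B \right)} = \frac{2 B}{6 + T}$
$r{\left(l,S \right)} = S l$
$- D{\left(X,2 \right)} r{\left(2,-2 \right)} + 6 = - \frac{2 \cdot 2}{6 - 1} \left(\left(-2\right) 2\right) + 6 = - \frac{2 \cdot 2}{5} \left(-4\right) + 6 = \left(-1\right) \frac{4}{5} \left(-4\right) + 6 = \left(- \frac{4}{5}\right) \left(-4\right) + 6 = \frac{16}{5} + 6 = \frac{46}{5}$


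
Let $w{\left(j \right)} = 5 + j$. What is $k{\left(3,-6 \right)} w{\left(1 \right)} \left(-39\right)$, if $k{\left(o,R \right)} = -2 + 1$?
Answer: $234$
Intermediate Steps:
$k{\left(o,R \right)} = -1$
$k{\left(3,-6 \right)} w{\left(1 \right)} \left(-39\right) = - (5 + 1) \left(-39\right) = \left(-1\right) 6 \left(-39\right) = \left(-6\right) \left(-39\right) = 234$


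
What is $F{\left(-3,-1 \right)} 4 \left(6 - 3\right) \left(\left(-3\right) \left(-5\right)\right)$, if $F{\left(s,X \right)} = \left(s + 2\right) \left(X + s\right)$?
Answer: $720$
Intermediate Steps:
$F{\left(s,X \right)} = \left(2 + s\right) \left(X + s\right)$
$F{\left(-3,-1 \right)} 4 \left(6 - 3\right) \left(\left(-3\right) \left(-5\right)\right) = \left(\left(-3\right)^{2} + 2 \left(-1\right) + 2 \left(-3\right) - -3\right) 4 \left(6 - 3\right) \left(\left(-3\right) \left(-5\right)\right) = \left(9 - 2 - 6 + 3\right) 4 \cdot 3 \cdot 15 = 4 \cdot 12 \cdot 15 = 48 \cdot 15 = 720$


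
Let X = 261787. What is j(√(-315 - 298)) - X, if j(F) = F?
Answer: -261787 + I*√613 ≈ -2.6179e+5 + 24.759*I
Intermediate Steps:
j(√(-315 - 298)) - X = √(-315 - 298) - 1*261787 = √(-613) - 261787 = I*√613 - 261787 = -261787 + I*√613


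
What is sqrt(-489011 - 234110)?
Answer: I*sqrt(723121) ≈ 850.37*I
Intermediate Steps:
sqrt(-489011 - 234110) = sqrt(-723121) = I*sqrt(723121)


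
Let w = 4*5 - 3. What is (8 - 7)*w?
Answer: 17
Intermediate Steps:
w = 17 (w = 20 - 3 = 17)
(8 - 7)*w = (8 - 7)*17 = 1*17 = 17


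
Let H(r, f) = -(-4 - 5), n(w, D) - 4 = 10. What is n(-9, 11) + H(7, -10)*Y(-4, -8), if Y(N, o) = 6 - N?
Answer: 104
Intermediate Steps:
n(w, D) = 14 (n(w, D) = 4 + 10 = 14)
H(r, f) = 9 (H(r, f) = -1*(-9) = 9)
n(-9, 11) + H(7, -10)*Y(-4, -8) = 14 + 9*(6 - 1*(-4)) = 14 + 9*(6 + 4) = 14 + 9*10 = 14 + 90 = 104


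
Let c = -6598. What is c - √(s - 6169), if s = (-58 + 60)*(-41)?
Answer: -6598 - I*√6251 ≈ -6598.0 - 79.063*I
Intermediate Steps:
s = -82 (s = 2*(-41) = -82)
c - √(s - 6169) = -6598 - √(-82 - 6169) = -6598 - √(-6251) = -6598 - I*√6251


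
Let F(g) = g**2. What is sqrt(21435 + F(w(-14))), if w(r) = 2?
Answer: sqrt(21439) ≈ 146.42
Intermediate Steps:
sqrt(21435 + F(w(-14))) = sqrt(21435 + 2**2) = sqrt(21435 + 4) = sqrt(21439)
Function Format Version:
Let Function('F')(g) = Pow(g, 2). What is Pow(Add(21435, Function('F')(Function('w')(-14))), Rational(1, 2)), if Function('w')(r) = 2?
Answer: Pow(21439, Rational(1, 2)) ≈ 146.42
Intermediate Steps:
Pow(Add(21435, Function('F')(Function('w')(-14))), Rational(1, 2)) = Pow(Add(21435, Pow(2, 2)), Rational(1, 2)) = Pow(Add(21435, 4), Rational(1, 2)) = Pow(21439, Rational(1, 2))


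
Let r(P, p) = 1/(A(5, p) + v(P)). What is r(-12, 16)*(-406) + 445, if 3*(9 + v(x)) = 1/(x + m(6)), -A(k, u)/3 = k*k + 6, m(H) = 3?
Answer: 42653/95 ≈ 448.98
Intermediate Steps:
A(k, u) = -18 - 3*k² (A(k, u) = -3*(k*k + 6) = -3*(k² + 6) = -3*(6 + k²) = -18 - 3*k²)
v(x) = -9 + 1/(3*(3 + x)) (v(x) = -9 + 1/(3*(x + 3)) = -9 + 1/(3*(3 + x)))
r(P, p) = 1/(-93 + (-80 - 27*P)/(3*(3 + P))) (r(P, p) = 1/((-18 - 3*5²) + (-80 - 27*P)/(3*(3 + P))) = 1/((-18 - 3*25) + (-80 - 27*P)/(3*(3 + P))) = 1/((-18 - 75) + (-80 - 27*P)/(3*(3 + P))) = 1/(-93 + (-80 - 27*P)/(3*(3 + P))))
r(-12, 16)*(-406) + 445 = (3*(3 - 12)/(-917 - 306*(-12)))*(-406) + 445 = (3*(-9)/(-917 + 3672))*(-406) + 445 = (3*(-9)/2755)*(-406) + 445 = (3*(1/2755)*(-9))*(-406) + 445 = -27/2755*(-406) + 445 = 378/95 + 445 = 42653/95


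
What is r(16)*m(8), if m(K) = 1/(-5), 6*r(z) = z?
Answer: -8/15 ≈ -0.53333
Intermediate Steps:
r(z) = z/6
m(K) = -1/5
r(16)*m(8) = ((1/6)*16)*(-1/5) = (8/3)*(-1/5) = -8/15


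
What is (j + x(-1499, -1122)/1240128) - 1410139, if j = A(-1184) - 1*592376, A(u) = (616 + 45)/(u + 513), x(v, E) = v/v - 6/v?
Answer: -2497851743106049217/1247356706112 ≈ -2.0025e+6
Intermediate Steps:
x(v, E) = 1 - 6/v
A(u) = 661/(513 + u)
j = -397484957/671 (j = 661/(513 - 1184) - 1*592376 = 661/(-671) - 592376 = 661*(-1/671) - 592376 = -661/671 - 592376 = -397484957/671 ≈ -5.9238e+5)
(j + x(-1499, -1122)/1240128) - 1410139 = (-397484957/671 + ((-6 - 1499)/(-1499))/1240128) - 1410139 = (-397484957/671 - 1/1499*(-1505)*(1/1240128)) - 1410139 = (-397484957/671 + (1505/1499)*(1/1240128)) - 1410139 = (-397484957/671 + 1505/1858951872) - 1410139 = -738905404905979649/1247356706112 - 1410139 = -2497851743106049217/1247356706112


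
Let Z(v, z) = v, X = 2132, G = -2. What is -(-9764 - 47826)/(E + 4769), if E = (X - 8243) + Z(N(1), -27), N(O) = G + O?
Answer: -57590/1343 ≈ -42.882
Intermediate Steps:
N(O) = -2 + O
E = -6112 (E = (2132 - 8243) + (-2 + 1) = -6111 - 1 = -6112)
-(-9764 - 47826)/(E + 4769) = -(-9764 - 47826)/(-6112 + 4769) = -(-57590)/(-1343) = -(-57590)*(-1)/1343 = -1*57590/1343 = -57590/1343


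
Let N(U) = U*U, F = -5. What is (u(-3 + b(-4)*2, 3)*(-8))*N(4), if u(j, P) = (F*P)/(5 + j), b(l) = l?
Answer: -320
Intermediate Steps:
N(U) = U²
u(j, P) = -5*P/(5 + j) (u(j, P) = (-5*P)/(5 + j) = -5*P/(5 + j))
(u(-3 + b(-4)*2, 3)*(-8))*N(4) = (-5*3/(5 + (-3 - 4*2))*(-8))*4² = (-5*3/(5 + (-3 - 8))*(-8))*16 = (-5*3/(5 - 11)*(-8))*16 = (-5*3/(-6)*(-8))*16 = (-5*3*(-⅙)*(-8))*16 = ((5/2)*(-8))*16 = -20*16 = -320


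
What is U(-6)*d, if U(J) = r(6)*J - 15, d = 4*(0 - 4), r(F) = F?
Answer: 816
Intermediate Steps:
d = -16 (d = 4*(-4) = -16)
U(J) = -15 + 6*J (U(J) = 6*J - 15 = -15 + 6*J)
U(-6)*d = (-15 + 6*(-6))*(-16) = (-15 - 36)*(-16) = -51*(-16) = 816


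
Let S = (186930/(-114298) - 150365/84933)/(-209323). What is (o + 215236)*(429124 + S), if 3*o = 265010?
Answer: 397071553559294955320069852/3048058549759473 ≈ 1.3027e+11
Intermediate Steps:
o = 265010/3 (o = (1/3)*265010 = 265010/3 ≈ 88337.)
S = 16531472230/1016019516586491 (S = (186930*(-1/114298) - 150365*1/84933)*(-1/209323) = (-93465/57149 - 150365/84933)*(-1/209323) = -16531472230/4853836017*(-1/209323) = 16531472230/1016019516586491 ≈ 1.6271e-5)
(o + 215236)*(429124 + S) = (265010/3 + 215236)*(429124 + 16531472230/1016019516586491) = (910718/3)*(435998359052192836114/1016019516586491) = 397071553559294955320069852/3048058549759473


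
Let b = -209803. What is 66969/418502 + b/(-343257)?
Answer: 15827221877/20521963002 ≈ 0.77123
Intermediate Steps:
66969/418502 + b/(-343257) = 66969/418502 - 209803/(-343257) = 66969*(1/418502) - 209803*(-1/343257) = 9567/59786 + 209803/343257 = 15827221877/20521963002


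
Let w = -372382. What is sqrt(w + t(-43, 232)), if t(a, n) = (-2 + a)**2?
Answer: I*sqrt(370357) ≈ 608.57*I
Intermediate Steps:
sqrt(w + t(-43, 232)) = sqrt(-372382 + (-2 - 43)**2) = sqrt(-372382 + (-45)**2) = sqrt(-372382 + 2025) = sqrt(-370357) = I*sqrt(370357)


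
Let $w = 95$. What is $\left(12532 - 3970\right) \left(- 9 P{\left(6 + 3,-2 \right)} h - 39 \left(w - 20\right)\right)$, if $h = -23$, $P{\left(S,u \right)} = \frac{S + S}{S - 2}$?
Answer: $- \frac{143404938}{7} \approx -2.0486 \cdot 10^{7}$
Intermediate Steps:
$P{\left(S,u \right)} = \frac{2 S}{-2 + S}$
$\left(12532 - 3970\right) \left(- 9 P{\left(6 + 3,-2 \right)} h - 39 \left(w - 20\right)\right) = \left(12532 - 3970\right) \left(- 9 \frac{2 \left(6 + 3\right)}{-2 + \left(6 + 3\right)} \left(-23\right) - 39 \left(95 - 20\right)\right) = 8562 \left(- 9 \cdot 2 \cdot 9 \frac{1}{-2 + 9} \left(-23\right) - 2925\right) = 8562 \left(- 9 \cdot 2 \cdot 9 \cdot \frac{1}{7} \left(-23\right) - 2925\right) = 8562 \left(\left(-9\right) \frac{18}{7} \left(-23\right) - 2925\right) = 8562 \left(\left(- \frac{162}{7}\right) \left(-23\right) - 2925\right) = 8562 \left(\frac{3726}{7} - 2925\right) = 8562 \left(- \frac{16749}{7}\right) = - \frac{143404938}{7}$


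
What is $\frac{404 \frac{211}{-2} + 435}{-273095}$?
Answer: $\frac{42187}{273095} \approx 0.15448$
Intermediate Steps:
$\frac{404 \frac{211}{-2} + 435}{-273095} = \left(404 \cdot 211 \left(- \frac{1}{2}\right) + 435\right) \left(- \frac{1}{273095}\right) = \left(404 \left(- \frac{211}{2}\right) + 435\right) \left(- \frac{1}{273095}\right) = \left(-42622 + 435\right) \left(- \frac{1}{273095}\right) = \left(-42187\right) \left(- \frac{1}{273095}\right) = \frac{42187}{273095}$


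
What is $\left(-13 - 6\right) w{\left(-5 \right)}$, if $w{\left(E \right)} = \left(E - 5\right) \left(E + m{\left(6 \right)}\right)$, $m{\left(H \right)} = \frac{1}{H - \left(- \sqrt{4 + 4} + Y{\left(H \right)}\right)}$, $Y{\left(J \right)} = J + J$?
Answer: $- \frac{6935}{7} - \frac{95 \sqrt{2}}{7} \approx -1009.9$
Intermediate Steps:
$Y{\left(J \right)} = 2 J$
$m{\left(H \right)} = \frac{1}{- H + 2 \sqrt{2}}$ ($m{\left(H \right)} = \frac{1}{H + \left(\sqrt{4 + 4} - 2 H\right)} = \frac{1}{H - \left(- 2 \sqrt{2} + 2 H\right)} = \frac{1}{- H + 2 \sqrt{2}}$)
$w{\left(E \right)} = \left(-5 + E\right) \left(E - \frac{1}{6 - 2 \sqrt{2}}\right)$ ($w{\left(E \right)} = \left(E - 5\right) \left(E - \frac{1}{6 - 2 \sqrt{2}}\right) = \left(-5 + E\right) \left(E - \frac{1}{6 - 2 \sqrt{2}}\right)$)
$\left(-13 - 6\right) w{\left(-5 \right)} = \left(-13 - 6\right) \left(\frac{15}{14} + \left(-5\right)^{2} - - \frac{365}{14} + \frac{5 \sqrt{2}}{14} - - \frac{5 \sqrt{2}}{14}\right) = - 19 \left(\frac{15}{14} + 25 + \frac{365}{14} + \frac{5 \sqrt{2}}{14} + \frac{5 \sqrt{2}}{14}\right) = - 19 \left(\frac{365}{7} + \frac{5 \sqrt{2}}{7}\right) = - \frac{6935}{7} - \frac{95 \sqrt{2}}{7}$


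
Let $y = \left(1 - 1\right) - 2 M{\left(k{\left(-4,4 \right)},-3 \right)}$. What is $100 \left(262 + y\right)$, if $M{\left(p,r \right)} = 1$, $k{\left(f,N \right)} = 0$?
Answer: $26000$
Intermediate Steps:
$y = -2$ ($y = \left(1 - 1\right) - 2 = 0 - 2 = -2$)
$100 \left(262 + y\right) = 100 \left(262 - 2\right) = 100 \cdot 260 = 26000$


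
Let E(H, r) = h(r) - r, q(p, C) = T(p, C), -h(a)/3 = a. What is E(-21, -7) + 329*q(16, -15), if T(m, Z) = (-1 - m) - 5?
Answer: -7210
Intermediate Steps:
h(a) = -3*a
T(m, Z) = -6 - m
q(p, C) = -6 - p
E(H, r) = -4*r (E(H, r) = -3*r - r = -4*r)
E(-21, -7) + 329*q(16, -15) = -4*(-7) + 329*(-6 - 1*16) = 28 + 329*(-6 - 16) = 28 + 329*(-22) = 28 - 7238 = -7210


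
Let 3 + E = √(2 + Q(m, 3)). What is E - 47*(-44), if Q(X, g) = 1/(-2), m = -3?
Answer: 2065 + √6/2 ≈ 2066.2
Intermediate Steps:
Q(X, g) = -½
E = -3 + √6/2 (E = -3 + √(2 - ½) = -3 + √(3/2) = -3 + √6/2 ≈ -1.7753)
E - 47*(-44) = (-3 + √6/2) - 47*(-44) = (-3 + √6/2) + 2068 = 2065 + √6/2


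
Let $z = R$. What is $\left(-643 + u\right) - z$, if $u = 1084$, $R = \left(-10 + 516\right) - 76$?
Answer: $11$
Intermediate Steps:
$R = 430$ ($R = 506 - 76 = 430$)
$z = 430$
$\left(-643 + u\right) - z = \left(-643 + 1084\right) - 430 = 441 - 430 = 11$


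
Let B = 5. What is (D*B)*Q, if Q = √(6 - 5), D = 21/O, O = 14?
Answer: 15/2 ≈ 7.5000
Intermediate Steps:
D = 3/2 (D = 21/14 = 21*(1/14) = 3/2 ≈ 1.5000)
Q = 1 (Q = √1 = 1)
(D*B)*Q = ((3/2)*5)*1 = (15/2)*1 = 15/2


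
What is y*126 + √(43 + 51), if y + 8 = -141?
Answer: -18774 + √94 ≈ -18764.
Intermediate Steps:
y = -149 (y = -8 - 141 = -149)
y*126 + √(43 + 51) = -149*126 + √(43 + 51) = -18774 + √94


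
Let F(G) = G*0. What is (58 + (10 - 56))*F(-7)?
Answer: 0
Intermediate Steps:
F(G) = 0
(58 + (10 - 56))*F(-7) = (58 + (10 - 56))*0 = (58 - 46)*0 = 12*0 = 0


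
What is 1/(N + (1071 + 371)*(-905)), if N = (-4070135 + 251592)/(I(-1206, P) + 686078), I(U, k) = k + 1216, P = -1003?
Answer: -686291/895620436453 ≈ -7.6627e-7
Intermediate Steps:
I(U, k) = 1216 + k
N = -3818543/686291 (N = (-4070135 + 251592)/((1216 - 1003) + 686078) = -3818543/(213 + 686078) = -3818543/686291 ≈ -5.5640)
1/(N + (1071 + 371)*(-905)) = 1/(-3818543/686291 + (1071 + 371)*(-905)) = 1/(-3818543/686291 + 1442*(-905)) = 1/(-3818543/686291 - 1305010) = 1/(-895620436453/686291) = -686291/895620436453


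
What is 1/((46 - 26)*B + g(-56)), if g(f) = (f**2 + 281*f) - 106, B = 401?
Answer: -1/4686 ≈ -0.00021340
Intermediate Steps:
g(f) = -106 + f**2 + 281*f
1/((46 - 26)*B + g(-56)) = 1/((46 - 26)*401 + (-106 + (-56)**2 + 281*(-56))) = 1/(20*401 + (-106 + 3136 - 15736)) = 1/(8020 - 12706) = 1/(-4686) = -1/4686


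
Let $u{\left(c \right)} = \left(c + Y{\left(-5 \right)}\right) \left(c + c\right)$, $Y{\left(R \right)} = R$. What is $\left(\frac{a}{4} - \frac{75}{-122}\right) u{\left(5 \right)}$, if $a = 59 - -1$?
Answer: $0$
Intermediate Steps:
$a = 60$ ($a = 59 + 1 = 60$)
$u{\left(c \right)} = 2 c \left(-5 + c\right)$ ($u{\left(c \right)} = \left(c - 5\right) \left(c + c\right) = \left(-5 + c\right) 2 c = 2 c \left(-5 + c\right)$)
$\left(\frac{a}{4} - \frac{75}{-122}\right) u{\left(5 \right)} = \left(\frac{60}{4} - \frac{75}{-122}\right) 2 \cdot 5 \left(-5 + 5\right) = \left(60 \cdot \frac{1}{4} - - \frac{75}{122}\right) 2 \cdot 5 \cdot 0 = \left(15 + \frac{75}{122}\right) 0 = \frac{1905}{122} \cdot 0 = 0$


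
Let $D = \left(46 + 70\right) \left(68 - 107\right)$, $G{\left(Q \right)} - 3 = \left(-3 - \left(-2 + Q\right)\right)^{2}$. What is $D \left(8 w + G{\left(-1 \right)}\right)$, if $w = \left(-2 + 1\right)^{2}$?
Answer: $-49764$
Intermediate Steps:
$G{\left(Q \right)} = 3 + \left(-1 - Q\right)^{2}$ ($G{\left(Q \right)} = 3 + \left(-3 - \left(-2 + Q\right)\right)^{2} = 3 + \left(-1 - Q\right)^{2}$)
$w = 1$ ($w = \left(-1\right)^{2} = 1$)
$D = -4524$ ($D = 116 \left(-39\right) = -4524$)
$D \left(8 w + G{\left(-1 \right)}\right) = - 4524 \left(8 \cdot 1 + \left(3 + \left(1 - 1\right)^{2}\right)\right) = - 4524 \left(8 + \left(3 + 0^{2}\right)\right) = - 4524 \left(8 + \left(3 + 0\right)\right) = - 4524 \left(8 + 3\right) = \left(-4524\right) 11 = -49764$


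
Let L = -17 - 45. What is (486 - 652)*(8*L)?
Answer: 82336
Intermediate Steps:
L = -62
(486 - 652)*(8*L) = (486 - 652)*(8*(-62)) = -166*(-496) = 82336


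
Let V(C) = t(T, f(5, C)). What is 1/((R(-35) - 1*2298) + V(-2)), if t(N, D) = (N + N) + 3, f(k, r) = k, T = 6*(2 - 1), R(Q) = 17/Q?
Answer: -35/79922 ≈ -0.00043793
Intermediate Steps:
T = 6 (T = 6*1 = 6)
t(N, D) = 3 + 2*N (t(N, D) = 2*N + 3 = 3 + 2*N)
V(C) = 15 (V(C) = 3 + 2*6 = 3 + 12 = 15)
1/((R(-35) - 1*2298) + V(-2)) = 1/((17/(-35) - 1*2298) + 15) = 1/((17*(-1/35) - 2298) + 15) = 1/((-17/35 - 2298) + 15) = 1/(-80447/35 + 15) = 1/(-79922/35) = -35/79922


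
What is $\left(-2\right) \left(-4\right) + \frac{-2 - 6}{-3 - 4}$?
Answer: $\frac{64}{7} \approx 9.1429$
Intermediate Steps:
$\left(-2\right) \left(-4\right) + \frac{-2 - 6}{-3 - 4} = 8 - \frac{8}{-7} = 8 - - \frac{8}{7} = 8 + \frac{8}{7} = \frac{64}{7}$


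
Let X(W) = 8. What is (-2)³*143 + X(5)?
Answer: -1136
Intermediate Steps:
(-2)³*143 + X(5) = (-2)³*143 + 8 = -8*143 + 8 = -1144 + 8 = -1136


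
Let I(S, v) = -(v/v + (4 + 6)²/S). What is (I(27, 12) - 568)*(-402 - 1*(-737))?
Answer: -5180105/27 ≈ -1.9186e+5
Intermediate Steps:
I(S, v) = -1 - 100/S (I(S, v) = -(1 + 10²/S) = -(1 + 100/S) = -1 - 100/S)
(I(27, 12) - 568)*(-402 - 1*(-737)) = ((-100 - 1*27)/27 - 568)*(-402 - 1*(-737)) = ((-100 - 27)/27 - 568)*(-402 + 737) = ((1/27)*(-127) - 568)*335 = (-127/27 - 568)*335 = -15463/27*335 = -5180105/27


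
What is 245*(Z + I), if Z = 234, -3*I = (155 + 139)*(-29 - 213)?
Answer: 5867750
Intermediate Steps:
I = 23716 (I = -(155 + 139)*(-29 - 213)/3 = -98*(-242) = -⅓*(-71148) = 23716)
245*(Z + I) = 245*(234 + 23716) = 245*23950 = 5867750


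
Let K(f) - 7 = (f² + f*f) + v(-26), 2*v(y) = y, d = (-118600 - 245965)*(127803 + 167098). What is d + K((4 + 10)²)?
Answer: -107510506239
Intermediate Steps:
d = -107510583065 (d = -364565*294901 = -107510583065)
v(y) = y/2
K(f) = -6 + 2*f² (K(f) = 7 + ((f² + f*f) + (½)*(-26)) = 7 + ((f² + f²) - 13) = 7 + (2*f² - 13) = 7 + (-13 + 2*f²) = -6 + 2*f²)
d + K((4 + 10)²) = -107510583065 + (-6 + 2*((4 + 10)²)²) = -107510583065 + (-6 + 2*(14²)²) = -107510583065 + (-6 + 2*196²) = -107510583065 + (-6 + 2*38416) = -107510583065 + (-6 + 76832) = -107510583065 + 76826 = -107510506239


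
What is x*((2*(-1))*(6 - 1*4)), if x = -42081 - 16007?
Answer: 232352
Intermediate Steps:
x = -58088
x*((2*(-1))*(6 - 1*4)) = -58088*2*(-1)*(6 - 1*4) = -(-116176)*(6 - 4) = -(-116176)*2 = -58088*(-4) = 232352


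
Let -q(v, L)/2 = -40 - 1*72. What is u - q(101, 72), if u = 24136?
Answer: 23912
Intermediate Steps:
q(v, L) = 224 (q(v, L) = -2*(-40 - 1*72) = -2*(-40 - 72) = -2*(-112) = 224)
u - q(101, 72) = 24136 - 1*224 = 24136 - 224 = 23912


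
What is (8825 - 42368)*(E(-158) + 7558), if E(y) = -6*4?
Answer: -252712962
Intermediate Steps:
E(y) = -24
(8825 - 42368)*(E(-158) + 7558) = (8825 - 42368)*(-24 + 7558) = -33543*7534 = -252712962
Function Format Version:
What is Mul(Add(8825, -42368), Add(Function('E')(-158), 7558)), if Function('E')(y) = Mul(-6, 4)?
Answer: -252712962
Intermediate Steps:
Function('E')(y) = -24
Mul(Add(8825, -42368), Add(Function('E')(-158), 7558)) = Mul(Add(8825, -42368), Add(-24, 7558)) = Mul(-33543, 7534) = -252712962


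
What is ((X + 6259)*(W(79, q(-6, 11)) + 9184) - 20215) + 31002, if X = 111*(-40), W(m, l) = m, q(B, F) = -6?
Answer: 16860184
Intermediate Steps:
X = -4440
((X + 6259)*(W(79, q(-6, 11)) + 9184) - 20215) + 31002 = ((-4440 + 6259)*(79 + 9184) - 20215) + 31002 = (1819*9263 - 20215) + 31002 = (16849397 - 20215) + 31002 = 16829182 + 31002 = 16860184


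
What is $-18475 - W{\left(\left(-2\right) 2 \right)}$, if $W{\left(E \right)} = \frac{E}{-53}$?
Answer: $- \frac{979179}{53} \approx -18475.0$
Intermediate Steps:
$W{\left(E \right)} = - \frac{E}{53}$ ($W{\left(E \right)} = E \left(- \frac{1}{53}\right) = - \frac{E}{53}$)
$-18475 - W{\left(\left(-2\right) 2 \right)} = -18475 - - \frac{\left(-2\right) 2}{53} = -18475 - \left(- \frac{1}{53}\right) \left(-4\right) = -18475 - \frac{4}{53} = - \frac{979179}{53}$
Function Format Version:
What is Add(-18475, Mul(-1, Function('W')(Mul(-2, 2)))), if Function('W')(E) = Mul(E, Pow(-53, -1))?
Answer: Rational(-979179, 53) ≈ -18475.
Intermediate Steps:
Function('W')(E) = Mul(Rational(-1, 53), E) (Function('W')(E) = Mul(E, Rational(-1, 53)) = Mul(Rational(-1, 53), E))
Add(-18475, Mul(-1, Function('W')(Mul(-2, 2)))) = Add(-18475, Mul(-1, Mul(Rational(-1, 53), Mul(-2, 2)))) = Add(-18475, Mul(-1, Mul(Rational(-1, 53), -4))) = Add(-18475, Mul(-1, Rational(4, 53))) = Add(-18475, Rational(-4, 53)) = Rational(-979179, 53)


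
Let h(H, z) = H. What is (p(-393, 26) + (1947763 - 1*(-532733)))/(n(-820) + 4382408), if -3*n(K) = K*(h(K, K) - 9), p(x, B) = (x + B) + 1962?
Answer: 7446273/12467444 ≈ 0.59726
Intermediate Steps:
p(x, B) = 1962 + B + x (p(x, B) = (B + x) + 1962 = 1962 + B + x)
n(K) = -K*(-9 + K)/3 (n(K) = -K*(K - 9)/3 = -K*(-9 + K)/3)
(p(-393, 26) + (1947763 - 1*(-532733)))/(n(-820) + 4382408) = ((1962 + 26 - 393) + (1947763 - 1*(-532733)))/((1/3)*(-820)*(9 - 1*(-820)) + 4382408) = (1595 + (1947763 + 532733))/((1/3)*(-820)*(9 + 820) + 4382408) = (1595 + 2480496)/((1/3)*(-820)*829 + 4382408) = 2482091/(-679780/3 + 4382408) = 2482091/(12467444/3) = 2482091*(3/12467444) = 7446273/12467444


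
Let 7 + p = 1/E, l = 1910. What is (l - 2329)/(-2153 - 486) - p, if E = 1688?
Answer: 31887057/4454632 ≈ 7.1582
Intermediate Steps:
p = -11815/1688 (p = -7 + 1/1688 = -11815/1688 ≈ -6.9994)
(l - 2329)/(-2153 - 486) - p = (1910 - 2329)/(-2153 - 486) - 1*(-11815/1688) = -419/(-2639) + 11815/1688 = -419*(-1/2639) + 11815/1688 = 419/2639 + 11815/1688 = 31887057/4454632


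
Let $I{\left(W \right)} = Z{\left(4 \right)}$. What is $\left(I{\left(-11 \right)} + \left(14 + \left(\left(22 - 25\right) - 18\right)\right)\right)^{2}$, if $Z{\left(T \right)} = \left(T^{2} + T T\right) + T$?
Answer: $841$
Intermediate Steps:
$Z{\left(T \right)} = T + 2 T^{2}$ ($Z{\left(T \right)} = \left(T^{2} + T^{2}\right) + T = 2 T^{2} + T = T + 2 T^{2}$)
$I{\left(W \right)} = 36$ ($I{\left(W \right)} = 4 \left(1 + 2 \cdot 4\right) = 4 \left(1 + 8\right) = 4 \cdot 9 = 36$)
$\left(I{\left(-11 \right)} + \left(14 + \left(\left(22 - 25\right) - 18\right)\right)\right)^{2} = \left(36 + \left(14 + \left(\left(22 - 25\right) - 18\right)\right)\right)^{2} = \left(36 + \left(14 - 21\right)\right)^{2} = \left(36 - 7\right)^{2} = 29^{2} = 841$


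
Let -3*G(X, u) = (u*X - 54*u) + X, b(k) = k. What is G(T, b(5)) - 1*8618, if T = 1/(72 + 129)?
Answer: -1714130/201 ≈ -8528.0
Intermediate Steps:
T = 1/201 ≈ 0.0049751
G(X, u) = 18*u - X/3 - X*u/3 (G(X, u) = -((u*X - 54*u) + X)/3 = -((X*u - 54*u) + X)/3 = -((-54*u + X*u) + X)/3 = -(X - 54*u + X*u)/3 = 18*u - X/3 - X*u/3)
G(T, b(5)) - 1*8618 = (18*5 - 1/3*1/201 - 1/3*1/201*5) - 1*8618 = (90 - 1/603 - 5/603) - 8618 = 18088/201 - 8618 = -1714130/201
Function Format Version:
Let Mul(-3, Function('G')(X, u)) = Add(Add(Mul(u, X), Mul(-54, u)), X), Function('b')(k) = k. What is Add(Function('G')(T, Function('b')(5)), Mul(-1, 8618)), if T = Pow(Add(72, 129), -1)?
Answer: Rational(-1714130, 201) ≈ -8528.0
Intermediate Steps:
T = Rational(1, 201) (T = Pow(201, -1) = Rational(1, 201) ≈ 0.0049751)
Function('G')(X, u) = Add(Mul(18, u), Mul(Rational(-1, 3), X), Mul(Rational(-1, 3), X, u)) (Function('G')(X, u) = Mul(Rational(-1, 3), Add(Add(Mul(u, X), Mul(-54, u)), X)) = Mul(Rational(-1, 3), Add(Add(Mul(X, u), Mul(-54, u)), X)) = Mul(Rational(-1, 3), Add(Add(Mul(-54, u), Mul(X, u)), X)) = Mul(Rational(-1, 3), Add(X, Mul(-54, u), Mul(X, u))) = Add(Mul(18, u), Mul(Rational(-1, 3), X), Mul(Rational(-1, 3), X, u)))
Add(Function('G')(T, Function('b')(5)), Mul(-1, 8618)) = Add(Add(Mul(18, 5), Mul(Rational(-1, 3), Rational(1, 201)), Mul(Rational(-1, 3), Rational(1, 201), 5)), Mul(-1, 8618)) = Add(Add(90, Rational(-1, 603), Rational(-5, 603)), -8618) = Add(Rational(18088, 201), -8618) = Rational(-1714130, 201)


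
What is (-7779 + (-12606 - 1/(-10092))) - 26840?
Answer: -476594699/10092 ≈ -47225.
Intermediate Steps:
(-7779 + (-12606 - 1/(-10092))) - 26840 = (-7779 + (-12606 - 1*(-1/10092))) - 26840 = (-7779 + (-12606 + 1/10092)) - 26840 = (-7779 - 127219751/10092) - 26840 = -205725419/10092 - 26840 = -476594699/10092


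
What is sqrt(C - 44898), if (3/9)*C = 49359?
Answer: sqrt(103179) ≈ 321.21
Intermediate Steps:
C = 148077 (C = 3*49359 = 148077)
sqrt(C - 44898) = sqrt(148077 - 44898) = sqrt(103179)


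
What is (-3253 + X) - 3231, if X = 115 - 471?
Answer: -6840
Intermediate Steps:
X = -356
(-3253 + X) - 3231 = (-3253 - 356) - 3231 = -3609 - 3231 = -6840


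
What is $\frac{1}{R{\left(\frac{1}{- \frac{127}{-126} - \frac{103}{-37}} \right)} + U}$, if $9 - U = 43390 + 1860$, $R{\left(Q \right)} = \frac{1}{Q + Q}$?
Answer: $- \frac{9324}{421809407} \approx -2.2105 \cdot 10^{-5}$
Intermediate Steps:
$R{\left(Q \right)} = \frac{1}{2 Q}$
$U = -45241$ ($U = 9 - \left(43390 + 1860\right) = 9 - 45250 = -45241$)
$\frac{1}{R{\left(\frac{1}{- \frac{127}{-126} - \frac{103}{-37}} \right)} + U} = \frac{1}{\frac{1}{2 \frac{1}{- \frac{127}{-126} - \frac{103}{-37}}} - 45241} = \frac{1}{\frac{1}{2 \frac{1}{\left(-127\right) \left(- \frac{1}{126}\right) - - \frac{103}{37}}} - 45241} = \frac{1}{\frac{1}{2 \frac{1}{\frac{127}{126} + \frac{103}{37}}} - 45241} = \frac{1}{\frac{1}{2 \frac{1}{\frac{17677}{4662}}} - 45241} = \frac{1}{\frac{1}{2 \cdot \frac{4662}{17677}} - 45241} = \frac{1}{\frac{1}{2} \cdot \frac{17677}{4662} - 45241} = \frac{1}{\frac{17677}{9324} - 45241} = \frac{1}{- \frac{421809407}{9324}} = - \frac{9324}{421809407}$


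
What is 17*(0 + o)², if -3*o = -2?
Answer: 68/9 ≈ 7.5556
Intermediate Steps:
o = ⅔ (o = -⅓*(-2) = ⅔ ≈ 0.66667)
17*(0 + o)² = 17*(0 + ⅔)² = 17*(⅔)² = 17*(4/9) = 68/9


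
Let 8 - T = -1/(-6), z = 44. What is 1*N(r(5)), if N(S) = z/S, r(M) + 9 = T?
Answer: -264/7 ≈ -37.714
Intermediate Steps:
T = 47/6 (T = 8 - (-1)/(-6) = 8 - (-1)*(-1)/6 = 8 - 1*⅙ = 8 - ⅙ = 47/6 ≈ 7.8333)
r(M) = -7/6 (r(M) = -9 + 47/6 = -7/6)
N(S) = 44/S
1*N(r(5)) = 1*(44/(-7/6)) = 1*(44*(-6/7)) = 1*(-264/7) = -264/7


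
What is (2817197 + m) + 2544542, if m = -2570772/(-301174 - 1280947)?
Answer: 8482922439191/1582121 ≈ 5.3617e+6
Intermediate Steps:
m = 2570772/1582121 (m = -2570772/(-1582121) = -2570772*(-1/1582121) = 2570772/1582121 ≈ 1.6249)
(2817197 + m) + 2544542 = (2817197 + 2570772/1582121) + 2544542 = 4457149105609/1582121 + 2544542 = 8482922439191/1582121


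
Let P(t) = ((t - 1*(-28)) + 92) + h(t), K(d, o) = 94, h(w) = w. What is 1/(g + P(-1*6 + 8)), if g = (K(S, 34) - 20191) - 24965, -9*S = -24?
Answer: -1/44938 ≈ -2.2253e-5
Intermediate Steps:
S = 8/3 (S = -1/9*(-24) = 8/3 ≈ 2.6667)
P(t) = 120 + 2*t (P(t) = ((t - 1*(-28)) + 92) + t = ((t + 28) + 92) + t = ((28 + t) + 92) + t = (120 + t) + t = 120 + 2*t)
g = -45062 (g = (94 - 20191) - 24965 = -20097 - 24965 = -45062)
1/(g + P(-1*6 + 8)) = 1/(-45062 + (120 + 2*(-1*6 + 8))) = 1/(-45062 + (120 + 2*(-6 + 8))) = 1/(-45062 + (120 + 2*2)) = 1/(-45062 + (120 + 4)) = 1/(-45062 + 124) = 1/(-44938) = -1/44938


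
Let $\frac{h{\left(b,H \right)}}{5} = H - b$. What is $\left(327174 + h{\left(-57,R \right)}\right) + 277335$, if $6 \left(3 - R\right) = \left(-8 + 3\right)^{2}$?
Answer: $\frac{3628729}{6} \approx 6.0479 \cdot 10^{5}$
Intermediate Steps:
$R = - \frac{7}{6}$ ($R = 3 - \frac{\left(-8 + 3\right)^{2}}{6} = 3 - \frac{\left(-5\right)^{2}}{6} = 3 - \frac{25}{6} = - \frac{7}{6} \approx -1.1667$)
$h{\left(b,H \right)} = - 5 b + 5 H$ ($h{\left(b,H \right)} = 5 \left(H - b\right) = - 5 b + 5 H$)
$\left(327174 + h{\left(-57,R \right)}\right) + 277335 = \left(327174 + \left(\left(-5\right) \left(-57\right) + 5 \left(- \frac{7}{6}\right)\right)\right) + 277335 = \left(327174 + \left(285 - \frac{35}{6}\right)\right) + 277335 = \left(327174 + \frac{1675}{6}\right) + 277335 = \frac{1964719}{6} + 277335 = \frac{3628729}{6}$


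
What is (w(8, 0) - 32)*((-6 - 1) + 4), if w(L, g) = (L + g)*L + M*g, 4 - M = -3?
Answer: -96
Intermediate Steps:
M = 7 (M = 4 - 1*(-3) = 4 + 3 = 7)
w(L, g) = 7*g + L*(L + g) (w(L, g) = (L + g)*L + 7*g = L*(L + g) + 7*g = 7*g + L*(L + g))
(w(8, 0) - 32)*((-6 - 1) + 4) = ((8² + 7*0 + 8*0) - 32)*((-6 - 1) + 4) = ((64 + 0 + 0) - 32)*(-7 + 4) = (64 - 32)*(-3) = 32*(-3) = -96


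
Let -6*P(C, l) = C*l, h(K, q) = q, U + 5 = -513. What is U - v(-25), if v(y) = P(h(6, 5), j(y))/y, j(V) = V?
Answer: -3103/6 ≈ -517.17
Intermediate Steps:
U = -518 (U = -5 - 513 = -518)
P(C, l) = -C*l/6
v(y) = -⅚ (v(y) = (-⅙*5*y)/y = (-5*y/6)/y = -⅚)
U - v(-25) = -518 - 1*(-⅚) = -518 + ⅚ = -3103/6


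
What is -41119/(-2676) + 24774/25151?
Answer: 1100479193/67304076 ≈ 16.351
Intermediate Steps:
-41119/(-2676) + 24774/25151 = -41119*(-1/2676) + 24774*(1/25151) = 41119/2676 + 24774/25151 = 1100479193/67304076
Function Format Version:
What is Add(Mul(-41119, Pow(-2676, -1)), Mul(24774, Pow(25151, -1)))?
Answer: Rational(1100479193, 67304076) ≈ 16.351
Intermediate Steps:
Add(Mul(-41119, Pow(-2676, -1)), Mul(24774, Pow(25151, -1))) = Add(Mul(-41119, Rational(-1, 2676)), Mul(24774, Rational(1, 25151))) = Add(Rational(41119, 2676), Rational(24774, 25151)) = Rational(1100479193, 67304076)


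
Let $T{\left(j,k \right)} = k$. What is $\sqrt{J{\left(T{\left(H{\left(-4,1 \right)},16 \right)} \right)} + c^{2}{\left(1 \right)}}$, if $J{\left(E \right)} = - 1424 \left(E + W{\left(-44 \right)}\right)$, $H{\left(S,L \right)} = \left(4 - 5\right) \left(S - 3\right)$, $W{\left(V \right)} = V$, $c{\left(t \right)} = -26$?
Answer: $2 \sqrt{10137} \approx 201.37$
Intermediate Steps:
$H{\left(S,L \right)} = 3 - S$ ($H{\left(S,L \right)} = - (-3 + S) = 3 - S$)
$J{\left(E \right)} = 62656 - 1424 E$ ($J{\left(E \right)} = - 1424 \left(E - 44\right) = - 1424 \left(-44 + E\right) = 62656 - 1424 E$)
$\sqrt{J{\left(T{\left(H{\left(-4,1 \right)},16 \right)} \right)} + c^{2}{\left(1 \right)}} = \sqrt{\left(62656 - 22784\right) + \left(-26\right)^{2}} = \sqrt{\left(62656 - 22784\right) + 676} = \sqrt{39872 + 676} = \sqrt{40548} = 2 \sqrt{10137}$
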